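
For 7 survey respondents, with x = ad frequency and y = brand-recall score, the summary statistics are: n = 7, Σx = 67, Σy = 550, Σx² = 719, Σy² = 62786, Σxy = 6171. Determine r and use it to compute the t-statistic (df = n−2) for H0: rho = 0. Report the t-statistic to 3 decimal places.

2.425

S_xy = nΣxy − ΣxΣy = 7·6171 − 67·550 = 43197 − 36850 = 6347
S_xx = nΣx² − (Σx)² = 7·719 − 67² = 5033 − 4489 = 544
S_yy = nΣy² − (Σy)² = 7·62786 − 550² = 439502 − 302500 = 137002
r = S_xy / √(S_xx·S_yy) = 6347 / √(544·137002) = 6347 / √74529088 = 6347 / 8633.0231 = 0.7352
t = r·√(n−2)/√(1−r²) = 0.7352·√5 / √(1−0.540519) = 1.643957 / 0.677850 = 2.425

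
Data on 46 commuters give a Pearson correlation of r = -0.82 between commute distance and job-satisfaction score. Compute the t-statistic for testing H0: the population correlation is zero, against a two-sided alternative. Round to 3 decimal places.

t = r·√(n−2) / √(1−r²) with r = -0.82, n = 46
  = -0.82·√44 / √(1 − 0.6724)
  = -0.82·6.633250 / 0.572364
  = -5.439265 / 0.572364 = -9.503

-9.503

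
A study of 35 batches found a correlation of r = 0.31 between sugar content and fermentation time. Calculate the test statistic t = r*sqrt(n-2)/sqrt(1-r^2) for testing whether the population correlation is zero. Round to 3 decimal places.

t = r·√(n−2) / √(1−r²) with r = 0.31, n = 35
  = 0.31·√33 / √(1 − 0.0961)
  = 0.31·5.744563 / 0.950737
  = 1.780815 / 0.950737 = 1.873

1.873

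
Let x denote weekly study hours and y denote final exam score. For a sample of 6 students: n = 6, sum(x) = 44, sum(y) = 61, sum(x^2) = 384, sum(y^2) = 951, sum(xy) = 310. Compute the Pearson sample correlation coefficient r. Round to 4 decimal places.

S_xy = nΣxy − ΣxΣy = 6·310 − 44·61 = 1860 − 2684 = -824
S_xx = nΣx² − (Σx)² = 6·384 − 44² = 2304 − 1936 = 368
S_yy = nΣy² − (Σy)² = 6·951 − 61² = 5706 − 3721 = 1985
r = S_xy / √(S_xx·S_yy) = -824 / √(368·1985) = -824 / √730480 = -824 / 854.6812 = -0.9641

-0.9641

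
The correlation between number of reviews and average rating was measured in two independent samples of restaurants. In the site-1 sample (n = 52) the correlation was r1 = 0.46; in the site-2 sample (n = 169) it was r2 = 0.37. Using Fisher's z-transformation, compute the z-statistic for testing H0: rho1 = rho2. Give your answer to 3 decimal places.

z1 = atanh(0.46) = 0.497311,  z2 = atanh(0.37) = 0.388423
SE = √(1/(n1−3) + 1/(n2−3)) = √(1/49 + 1/166) = √(0.0204082 + 0.0060241) = √0.0264323 = 0.162580
z = (z1 − z2)/SE = (0.497311 − 0.388423) / 0.162580 = 0.108888 / 0.162580 = 0.670

0.670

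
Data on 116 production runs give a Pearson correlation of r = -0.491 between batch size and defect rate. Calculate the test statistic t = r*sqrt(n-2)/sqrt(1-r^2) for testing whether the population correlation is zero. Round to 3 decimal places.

t = r·√(n−2) / √(1−r²) with r = -0.491, n = 116
  = -0.491·√114 / √(1 − 0.241081)
  = -0.491·10.677078 / 0.871160
  = -5.242445 / 0.871160 = -6.018

-6.018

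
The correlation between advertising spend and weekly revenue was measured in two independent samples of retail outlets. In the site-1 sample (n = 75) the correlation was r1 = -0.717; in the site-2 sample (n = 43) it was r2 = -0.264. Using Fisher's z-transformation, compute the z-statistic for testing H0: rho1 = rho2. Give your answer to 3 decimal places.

-3.200

z1 = atanh(-0.717) = -0.901443,  z2 = atanh(-0.264) = -0.270403
SE = √(1/(n1−3) + 1/(n2−3)) = √(1/72 + 1/40) = √(0.0138889 + 0.0250000) = √0.0388889 = 0.197203
z = (z1 − z2)/SE = (-0.901443 − (-0.270403)) / 0.197203 = -0.631040 / 0.197203 = -3.200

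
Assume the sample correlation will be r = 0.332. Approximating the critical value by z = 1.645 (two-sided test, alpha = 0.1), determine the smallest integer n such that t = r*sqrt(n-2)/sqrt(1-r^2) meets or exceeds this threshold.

24

Need r·√(n−2)/√(1−r²) ≥ 1.645
√(n−2) ≥ 1.645·√(1−0.110224) / 0.332 = 1.645·0.943279 / 0.332 = 4.6738
n−2 ≥ 21.8444  ⇒  n ≥ 23.8444
Smallest integer n = 24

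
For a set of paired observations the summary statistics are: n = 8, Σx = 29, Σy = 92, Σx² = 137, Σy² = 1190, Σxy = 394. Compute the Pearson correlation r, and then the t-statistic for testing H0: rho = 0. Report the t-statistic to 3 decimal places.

S_xy = nΣxy − ΣxΣy = 8·394 − 29·92 = 3152 − 2668 = 484
S_xx = nΣx² − (Σx)² = 8·137 − 29² = 1096 − 841 = 255
S_yy = nΣy² − (Σy)² = 8·1190 − 92² = 9520 − 8464 = 1056
r = S_xy / √(S_xx·S_yy) = 484 / √(255·1056) = 484 / √269280 = 484 / 518.9220 = 0.9327
t = r·√(n−2)/√(1−r²) = 0.9327·√6 / √(1−0.869929) = 2.284639 / 0.360654 = 6.335

6.335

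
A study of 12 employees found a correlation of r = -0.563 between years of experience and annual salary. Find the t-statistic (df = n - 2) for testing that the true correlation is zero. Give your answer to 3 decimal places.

-2.154

1 − r² = 1 − 0.316969 = 0.683031;  √(1−r²) = 0.826457
√(n−2) = √10 = 3.162278
t = r·√(n−2)/√(1−r²) = -0.563 · 3.162278 / 0.826457 = -2.154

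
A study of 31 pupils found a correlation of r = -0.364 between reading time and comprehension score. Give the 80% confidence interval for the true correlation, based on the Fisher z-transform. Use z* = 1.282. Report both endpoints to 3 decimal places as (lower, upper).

(-0.554, -0.138)

Fisher z: z_r = atanh(r) = ½·ln((1+(-0.364))/(1−(-0.364))) = -0.381489
SE(z) = 1/√(n−3) = 1/√28 = 0.188982
80% ⇒ z* = 1.282; margin = 1.282·0.188982 = 0.242275
CI on z-scale: (-0.623764, -0.139214)
Back-transform: tanh(-0.623764) = -0.553743, tanh(-0.139214) = -0.138322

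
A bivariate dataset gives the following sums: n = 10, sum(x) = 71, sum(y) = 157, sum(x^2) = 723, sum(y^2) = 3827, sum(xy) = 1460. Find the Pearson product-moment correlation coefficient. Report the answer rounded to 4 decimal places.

0.6324

S_xy = nΣxy − ΣxΣy = 10·1460 − 71·157 = 14600 − 11147 = 3453
S_xx = nΣx² − (Σx)² = 10·723 − 71² = 7230 − 5041 = 2189
S_yy = nΣy² − (Σy)² = 10·3827 − 157² = 38270 − 24649 = 13621
r = S_xy / √(S_xx·S_yy) = 3453 / √(2189·13621) = 3453 / √29816369 = 3453 / 5460.4367 = 0.6324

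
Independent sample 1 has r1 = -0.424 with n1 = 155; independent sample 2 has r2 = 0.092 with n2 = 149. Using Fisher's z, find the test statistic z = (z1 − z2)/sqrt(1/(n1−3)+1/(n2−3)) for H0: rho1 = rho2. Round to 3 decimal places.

-4.702

z1 = atanh(-0.424) = -0.452559,  z2 = atanh(0.092) = 0.092261
SE = √(1/(n1−3) + 1/(n2−3)) = √(1/152 + 1/146) = √(0.0065789 + 0.0068493) = √0.0134282 = 0.115880
z = (z1 − z2)/SE = (-0.452559 − 0.092261) / 0.115880 = -0.544820 / 0.115880 = -4.702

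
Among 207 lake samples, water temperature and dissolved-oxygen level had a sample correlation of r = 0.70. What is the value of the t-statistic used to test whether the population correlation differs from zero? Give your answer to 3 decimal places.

t = r·√(n−2) / √(1−r²) with r = 0.70, n = 207
  = 0.70·√205 / √(1 − 0.4900)
  = 0.70·14.317821 / 0.714143
  = 10.022475 / 0.714143 = 14.034

14.034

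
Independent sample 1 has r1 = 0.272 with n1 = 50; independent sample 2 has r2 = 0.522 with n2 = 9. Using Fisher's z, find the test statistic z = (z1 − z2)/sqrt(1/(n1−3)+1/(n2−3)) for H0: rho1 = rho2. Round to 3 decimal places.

Fisher z-transforms: z1 = atanh(0.272) = 0.279022, z2 = atanh(0.522) = 0.579085; difference d = -0.300063
Var(d) = 1/47 + 1/6 = 0.0212766 + 0.1666667 = 0.1879433
z = d/√Var(d) = -0.300063 / √0.1879433 = -0.300063 / 0.433524 = -0.692

-0.692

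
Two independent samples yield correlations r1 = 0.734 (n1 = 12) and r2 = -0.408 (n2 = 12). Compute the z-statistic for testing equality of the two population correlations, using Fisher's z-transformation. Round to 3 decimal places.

Fisher z-transforms: z1 = atanh(0.734) = 0.937345, z2 = atanh(-0.408) = -0.433209; difference d = 1.370554
Var(d) = 1/9 + 1/9 = 0.1111111 + 0.1111111 = 0.2222222
z = d/√Var(d) = 1.370554 / √0.2222222 = 1.370554 / 0.471404 = 2.907

2.907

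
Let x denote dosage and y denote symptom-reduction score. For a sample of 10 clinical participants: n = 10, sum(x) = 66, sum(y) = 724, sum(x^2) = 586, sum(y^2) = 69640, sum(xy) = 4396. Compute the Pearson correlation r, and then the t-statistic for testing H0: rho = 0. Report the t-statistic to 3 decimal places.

-0.692

Numerator: nΣxy − (Σx)(Σy) = 10·4396 − (66)(724) = -3824
Denominator: √[(nΣx²−(Σx)²)(nΣy²−(Σy)²)]
  nΣx²−(Σx)² = 10·586 − 4356 = 1504;  nΣy²−(Σy)² = 10·69640 − 524176 = 172224
  √(1504·172224) = √259024896 = 16094.2504
r = -3824 / 16094.2504 = -0.2376
t = r·√(n−2)/√(1−r²) = -0.2376·√8 / √(1−0.056454) = -0.672034 / 0.971363 = -0.692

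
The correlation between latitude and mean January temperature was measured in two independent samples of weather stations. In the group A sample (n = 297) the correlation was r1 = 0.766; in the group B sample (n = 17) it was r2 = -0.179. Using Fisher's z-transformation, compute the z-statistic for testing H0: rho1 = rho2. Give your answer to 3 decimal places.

z1 = atanh(0.766) = 1.010576,  z2 = atanh(-0.179) = -0.180949
SE = √(1/(n1−3) + 1/(n2−3)) = √(1/294 + 1/14) = √(0.0034014 + 0.0714286) = √0.0748300 = 0.273551
z = (z1 − z2)/SE = (1.010576 − (-0.180949)) / 0.273551 = 1.191525 / 0.273551 = 4.356

4.356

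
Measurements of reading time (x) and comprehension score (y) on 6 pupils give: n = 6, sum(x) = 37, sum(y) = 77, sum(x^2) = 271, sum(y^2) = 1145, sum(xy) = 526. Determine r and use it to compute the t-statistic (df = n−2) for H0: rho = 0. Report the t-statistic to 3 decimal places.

1.598

Numerator: nΣxy − (Σx)(Σy) = 6·526 − (37)(77) = 307
Denominator: √[(nΣx²−(Σx)²)(nΣy²−(Σy)²)]
  nΣx²−(Σx)² = 6·271 − 1369 = 257;  nΣy²−(Σy)² = 6·1145 − 5929 = 941
  √(257·941) = √241837 = 491.7693
r = 307 / 491.7693 = 0.6243
t = r·√(n−2)/√(1−r²) = 0.6243·√4 / √(1−0.389750) = 1.248600 / 0.781185 = 1.598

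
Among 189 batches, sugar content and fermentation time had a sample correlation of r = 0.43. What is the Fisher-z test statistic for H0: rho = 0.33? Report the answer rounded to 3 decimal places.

z_r = atanh(0.43) = 0.459897,  z_0 = atanh(0.33) = 0.342828
SE = 1/√(n−3) = 1/√186 = 0.073324
z = (z_r − z_0)/SE = (0.459897 − 0.342828) / 0.073324 = 0.117069 / 0.073324 = 1.597

1.597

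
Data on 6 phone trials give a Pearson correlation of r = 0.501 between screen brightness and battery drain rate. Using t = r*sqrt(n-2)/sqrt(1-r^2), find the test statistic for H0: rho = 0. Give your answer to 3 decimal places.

t = r·√(n−2) / √(1−r²) with r = 0.501, n = 6
  = 0.501·√4 / √(1 − 0.251001)
  = 0.501·2.000000 / 0.865447
  = 1.002000 / 0.865447 = 1.158

1.158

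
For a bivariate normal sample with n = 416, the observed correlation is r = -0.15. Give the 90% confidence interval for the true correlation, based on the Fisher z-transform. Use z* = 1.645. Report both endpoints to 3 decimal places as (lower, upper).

(-0.228, -0.070)

Fisher z: z_r = atanh(r) = ½·ln((1+(-0.15))/(1−(-0.15))) = -0.151140
SE(z) = 1/√(n−3) = 1/√413 = 0.049207
90% ⇒ z* = 1.645; margin = 1.645·0.049207 = 0.080946
CI on z-scale: (-0.232086, -0.070194)
Back-transform: tanh(-0.232086) = -0.228007, tanh(-0.070194) = -0.070079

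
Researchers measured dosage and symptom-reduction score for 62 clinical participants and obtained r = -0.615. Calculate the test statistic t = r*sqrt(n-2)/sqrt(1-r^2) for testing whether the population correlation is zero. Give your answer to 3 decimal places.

-6.041

1 − r² = 1 − 0.378225 = 0.621775;  √(1−r²) = 0.788527
√(n−2) = √60 = 7.745967
t = r·√(n−2)/√(1−r²) = -0.615 · 7.745967 / 0.788527 = -6.041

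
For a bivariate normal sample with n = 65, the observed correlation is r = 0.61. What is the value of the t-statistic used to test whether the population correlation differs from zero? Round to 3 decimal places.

t = r·√(n−2) / √(1−r²) with r = 0.61, n = 65
  = 0.61·√63 / √(1 − 0.3721)
  = 0.61·7.937254 / 0.792401
  = 4.841725 / 0.792401 = 6.110

6.110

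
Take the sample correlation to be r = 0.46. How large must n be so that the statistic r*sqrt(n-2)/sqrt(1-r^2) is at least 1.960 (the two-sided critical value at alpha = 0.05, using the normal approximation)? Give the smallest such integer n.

r√(n−2)/√(1−r²) ≥ 1.960  ⇔  n−2 ≥ (1.960)²·(1−r²)/r²
(1−r²)/r² = (1−0.2116)/0.2116 = 3.7259
n ≥ 2 + 3.8416·3.7259 = 2 + 14.3134 = 16.3134
⌈16.3134⌉ = 17

17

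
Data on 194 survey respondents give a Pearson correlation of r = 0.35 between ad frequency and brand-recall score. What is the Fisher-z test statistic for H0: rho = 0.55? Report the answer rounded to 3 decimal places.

z_r = atanh(0.35) = 0.365444,  z_0 = atanh(0.55) = 0.618381
SE = 1/√(n−3) = 1/√191 = 0.072357
z = (z_r − z_0)/SE = (0.365444 − 0.618381) / 0.072357 = -0.252937 / 0.072357 = -3.496

-3.496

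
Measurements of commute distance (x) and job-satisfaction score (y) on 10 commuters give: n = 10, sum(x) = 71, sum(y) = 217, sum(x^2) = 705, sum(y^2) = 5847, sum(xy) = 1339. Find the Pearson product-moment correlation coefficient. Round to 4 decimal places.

-0.4218

Numerator: nΣxy − (Σx)(Σy) = 10·1339 − (71)(217) = -2017
Denominator: √[(nΣx²−(Σx)²)(nΣy²−(Σy)²)]
  nΣx²−(Σx)² = 10·705 − 5041 = 2009;  nΣy²−(Σy)² = 10·5847 − 47089 = 11381
  √(2009·11381) = √22864429 = 4781.6764
r = -2017 / 4781.6764 = -0.4218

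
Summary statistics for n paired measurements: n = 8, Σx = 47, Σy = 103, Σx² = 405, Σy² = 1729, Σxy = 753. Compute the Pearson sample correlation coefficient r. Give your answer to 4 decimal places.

0.6490

S_xy = nΣxy − ΣxΣy = 8·753 − 47·103 = 6024 − 4841 = 1183
S_xx = nΣx² − (Σx)² = 8·405 − 47² = 3240 − 2209 = 1031
S_yy = nΣy² − (Σy)² = 8·1729 − 103² = 13832 − 10609 = 3223
r = S_xy / √(S_xx·S_yy) = 1183 / √(1031·3223) = 1183 / √3322913 = 1183 / 1822.8859 = 0.6490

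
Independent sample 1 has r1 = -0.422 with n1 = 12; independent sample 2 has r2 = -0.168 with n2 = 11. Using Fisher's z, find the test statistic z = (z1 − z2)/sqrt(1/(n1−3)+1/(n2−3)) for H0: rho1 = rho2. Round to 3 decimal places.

z1 = atanh(-0.422) = -0.450123,  z2 = atanh(-0.168) = -0.169608
SE = √(1/(n1−3) + 1/(n2−3)) = √(1/9 + 1/8) = √(0.1111111 + 0.1250000) = √0.2361111 = 0.485913
z = (z1 − z2)/SE = (-0.450123 − (-0.169608)) / 0.485913 = -0.280515 / 0.485913 = -0.577

-0.577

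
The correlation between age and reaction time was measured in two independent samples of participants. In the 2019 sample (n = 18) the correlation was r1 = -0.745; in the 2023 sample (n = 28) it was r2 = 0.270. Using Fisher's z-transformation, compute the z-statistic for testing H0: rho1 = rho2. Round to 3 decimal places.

-3.792

z1 = atanh(-0.745) = -0.961623,  z2 = atanh(0.270) = 0.276864
SE = √(1/(n1−3) + 1/(n2−3)) = √(1/15 + 1/25) = √(0.0666667 + 0.0400000) = √0.1066667 = 0.326599
z = (z1 − z2)/SE = (-0.961623 − 0.276864) / 0.326599 = -1.238487 / 0.326599 = -3.792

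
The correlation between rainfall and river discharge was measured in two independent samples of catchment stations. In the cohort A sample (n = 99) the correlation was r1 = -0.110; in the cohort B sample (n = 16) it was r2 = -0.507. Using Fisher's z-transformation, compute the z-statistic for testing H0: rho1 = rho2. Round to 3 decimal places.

Fisher z-transforms: z1 = atanh(-0.110) = -0.110447, z2 = atanh(-0.507) = -0.558684; difference d = 0.448237
Var(d) = 1/96 + 1/13 = 0.0104167 + 0.0769231 = 0.0873398
z = d/√Var(d) = 0.448237 / √0.0873398 = 0.448237 / 0.295533 = 1.517

1.517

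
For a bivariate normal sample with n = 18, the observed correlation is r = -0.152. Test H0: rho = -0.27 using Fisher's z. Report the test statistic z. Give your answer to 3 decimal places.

Fisher z: atanh(-0.152) = -0.153187, atanh(-0.27) = -0.276864
z = (z_r − z_0)·√(n−3) = (-0.153187 − (-0.276864))·√15 = 0.123677 · 3.872983 = 0.479

0.479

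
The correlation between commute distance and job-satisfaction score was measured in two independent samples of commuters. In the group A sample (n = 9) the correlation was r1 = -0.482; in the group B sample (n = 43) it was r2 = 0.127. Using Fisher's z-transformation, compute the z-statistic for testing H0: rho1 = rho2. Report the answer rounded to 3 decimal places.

Fisher z-transforms: z1 = atanh(-0.482) = -0.525586, z2 = atanh(0.127) = 0.127689; difference d = -0.653275
Var(d) = 1/6 + 1/40 = 0.1666667 + 0.0250000 = 0.1916667
z = d/√Var(d) = -0.653275 / √0.1916667 = -0.653275 / 0.437798 = -1.492

-1.492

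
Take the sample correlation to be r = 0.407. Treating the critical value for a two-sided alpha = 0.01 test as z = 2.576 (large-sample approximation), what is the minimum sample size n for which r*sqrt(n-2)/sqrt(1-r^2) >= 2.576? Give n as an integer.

Need r·√(n−2)/√(1−r²) ≥ 2.576
√(n−2) ≥ 2.576·√(1−0.165649) / 0.407 = 2.576·0.913428 / 0.407 = 5.7813
n−2 ≥ 33.4234  ⇒  n ≥ 35.4234
Smallest integer n = 36

36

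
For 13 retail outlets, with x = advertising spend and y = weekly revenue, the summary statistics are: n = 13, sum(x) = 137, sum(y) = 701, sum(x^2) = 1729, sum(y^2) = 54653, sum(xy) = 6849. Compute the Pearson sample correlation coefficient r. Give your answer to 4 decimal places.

S_xy = nΣxy − ΣxΣy = 13·6849 − 137·701 = 89037 − 96037 = -7000
S_xx = nΣx² − (Σx)² = 13·1729 − 137² = 22477 − 18769 = 3708
S_yy = nΣy² − (Σy)² = 13·54653 − 701² = 710489 − 491401 = 219088
r = S_xy / √(S_xx·S_yy) = -7000 / √(3708·219088) = -7000 / √812378304 = -7000 / 28502.2509 = -0.2456

-0.2456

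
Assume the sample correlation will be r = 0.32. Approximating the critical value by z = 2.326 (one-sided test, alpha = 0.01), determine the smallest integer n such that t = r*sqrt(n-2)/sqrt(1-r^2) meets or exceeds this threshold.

Need r·√(n−2)/√(1−r²) ≥ 2.326
√(n−2) ≥ 2.326·√(1−0.1024) / 0.32 = 2.326·0.947418 / 0.32 = 6.8865
n−2 ≥ 47.4239  ⇒  n ≥ 49.4239
Smallest integer n = 50

50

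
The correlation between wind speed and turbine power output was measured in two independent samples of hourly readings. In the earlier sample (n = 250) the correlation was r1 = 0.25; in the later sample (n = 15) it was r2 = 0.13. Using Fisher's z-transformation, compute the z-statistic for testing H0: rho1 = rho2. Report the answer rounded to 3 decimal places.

0.422

z1 = atanh(0.25) = 0.255413,  z2 = atanh(0.13) = 0.130740
SE = √(1/(n1−3) + 1/(n2−3)) = √(1/247 + 1/12) = √(0.0040486 + 0.0833333) = √0.0873819 = 0.295604
z = (z1 − z2)/SE = (0.255413 − 0.130740) / 0.295604 = 0.124673 / 0.295604 = 0.422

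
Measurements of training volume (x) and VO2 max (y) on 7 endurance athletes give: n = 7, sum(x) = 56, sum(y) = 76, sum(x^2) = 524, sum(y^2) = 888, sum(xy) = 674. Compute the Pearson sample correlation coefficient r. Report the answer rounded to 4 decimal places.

Numerator: nΣxy − (Σx)(Σy) = 7·674 − (56)(76) = 462
Denominator: √[(nΣx²−(Σx)²)(nΣy²−(Σy)²)]
  nΣx²−(Σx)² = 7·524 − 3136 = 532;  nΣy²−(Σy)² = 7·888 − 5776 = 440
  √(532·440) = √234080 = 483.8181
r = 462 / 483.8181 = 0.9549

0.9549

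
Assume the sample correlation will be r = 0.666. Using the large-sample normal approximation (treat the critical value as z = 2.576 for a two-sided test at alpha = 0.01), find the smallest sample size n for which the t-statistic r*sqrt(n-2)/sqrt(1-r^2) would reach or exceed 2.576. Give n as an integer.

11

r√(n−2)/√(1−r²) ≥ 2.576  ⇔  n−2 ≥ (2.576)²·(1−r²)/r²
(1−r²)/r² = (1−0.443556)/0.443556 = 1.2545
n ≥ 2 + 6.635776·1.2545 = 2 + 8.3246 = 10.3246
⌈10.3246⌉ = 11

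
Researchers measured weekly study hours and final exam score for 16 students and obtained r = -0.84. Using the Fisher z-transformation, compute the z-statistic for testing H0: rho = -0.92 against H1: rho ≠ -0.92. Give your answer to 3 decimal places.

Fisher z: atanh(-0.84) = -1.221174, atanh(-0.92) = -1.589027
z = (z_r − z_0)·√(n−3) = (-1.221174 − (-1.589027))·√13 = 0.367853 · 3.605551 = 1.326

1.326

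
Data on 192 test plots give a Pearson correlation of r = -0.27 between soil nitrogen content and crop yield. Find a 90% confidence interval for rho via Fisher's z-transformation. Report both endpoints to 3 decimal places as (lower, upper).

Fisher z: z_r = atanh(r) = ½·ln((1+(-0.27))/(1−(-0.27))) = -0.276864
SE(z) = 1/√(n−3) = 1/√189 = 0.072739
90% ⇒ z* = 1.645; margin = 1.645·0.072739 = 0.119656
CI on z-scale: (-0.396520, -0.157208)
Back-transform: tanh(-0.396520) = -0.376967, tanh(-0.157208) = -0.155926

(-0.377, -0.156)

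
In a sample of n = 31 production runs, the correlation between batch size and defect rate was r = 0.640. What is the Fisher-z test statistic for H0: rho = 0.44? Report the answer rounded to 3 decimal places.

1.513

Fisher z: atanh(0.640) = 0.758174, atanh(0.44) = 0.472231
z = (z_r − z_0)·√(n−3) = (0.758174 − 0.472231)·√28 = 0.285943 · 5.291503 = 1.513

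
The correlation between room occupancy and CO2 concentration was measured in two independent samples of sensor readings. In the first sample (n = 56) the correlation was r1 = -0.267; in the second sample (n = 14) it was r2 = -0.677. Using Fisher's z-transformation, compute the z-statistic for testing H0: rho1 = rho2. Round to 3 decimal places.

1.660

Fisher z-transforms: z1 = atanh(-0.267) = -0.273631, z2 = atanh(-0.677) = -0.823555; difference d = 0.549924
Var(d) = 1/53 + 1/11 = 0.0188679 + 0.0909091 = 0.1097770
z = d/√Var(d) = 0.549924 / √0.1097770 = 0.549924 / 0.331326 = 1.660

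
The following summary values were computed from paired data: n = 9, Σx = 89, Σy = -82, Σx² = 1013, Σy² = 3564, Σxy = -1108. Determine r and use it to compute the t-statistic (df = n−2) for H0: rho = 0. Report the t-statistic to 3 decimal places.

Numerator: nΣxy − (Σx)(Σy) = 9·(-1108) − (89)(-82) = -2674
Denominator: √[(nΣx²−(Σx)²)(nΣy²−(Σy)²)]
  nΣx²−(Σx)² = 9·1013 − 7921 = 1196;  nΣy²−(Σy)² = 9·3564 − 6724 = 25352
  √(1196·25352) = √30320992 = 5506.4500
r = -2674 / 5506.4500 = -0.4856
t = r·√(n−2)/√(1−r²) = -0.4856·√7 / √(1−0.235807) = -1.284777 / 0.874181 = -1.470

-1.470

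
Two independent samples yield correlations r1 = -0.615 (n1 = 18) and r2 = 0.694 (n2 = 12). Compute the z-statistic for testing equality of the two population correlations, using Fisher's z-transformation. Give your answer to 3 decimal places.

Fisher z-transforms: z1 = atanh(-0.615) = -0.716923, z2 = atanh(0.694) = 0.855631; difference d = -1.572554
Var(d) = 1/15 + 1/9 = 0.0666667 + 0.1111111 = 0.1777778
z = d/√Var(d) = -1.572554 / √0.1777778 = -1.572554 / 0.421637 = -3.730

-3.730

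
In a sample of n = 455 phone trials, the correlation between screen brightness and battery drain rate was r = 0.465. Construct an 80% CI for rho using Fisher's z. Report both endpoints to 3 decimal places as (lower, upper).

(0.416, 0.511)

z_r = atanh(0.465) = 0.503672;  SE = 1/√(n−3) = 1/√452 = 0.047036
z-limits: 0.503672 ± 1.282·0.047036 = 0.503672 ± 0.060300 = [0.443372, 0.563972]
ρ-limits: (tanh 0.443372, tanh 0.563972) = (0.416, 0.511)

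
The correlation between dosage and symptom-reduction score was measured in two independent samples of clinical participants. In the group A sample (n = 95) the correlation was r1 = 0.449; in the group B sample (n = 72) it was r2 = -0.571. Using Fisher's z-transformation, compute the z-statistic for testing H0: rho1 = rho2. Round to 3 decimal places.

Fisher z-transforms: z1 = atanh(0.449) = 0.483447, z2 = atanh(-0.571) = -0.649005; difference d = 1.132452
Var(d) = 1/92 + 1/69 = 0.0108696 + 0.0144928 = 0.0253624
z = d/√Var(d) = 1.132452 / √0.0253624 = 1.132452 / 0.159256 = 7.111

7.111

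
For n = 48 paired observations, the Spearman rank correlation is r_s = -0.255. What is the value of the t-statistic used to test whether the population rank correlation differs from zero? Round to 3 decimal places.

-1.789

t = r_s·√(n−2) / √(1−r_s²) with r_s = -0.255, n = 48
  = -0.255·√46 / √(1 − 0.065025)
  = -0.255·6.782330 / 0.966941
  = -1.729494 / 0.966941 = -1.789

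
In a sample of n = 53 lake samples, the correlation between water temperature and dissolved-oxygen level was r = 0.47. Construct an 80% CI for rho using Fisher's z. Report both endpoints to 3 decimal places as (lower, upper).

Fisher z: z_r = atanh(r) = ½·ln((1+0.47)/(1−0.47)) = 0.510070
SE(z) = 1/√(n−3) = 1/√50 = 0.141421
80% ⇒ z* = 1.282; margin = 1.282·0.141421 = 0.181302
CI on z-scale: (0.328768, 0.691372)
Back-transform: tanh(0.328768) = 0.317413, tanh(0.691372) = 0.598863

(0.317, 0.599)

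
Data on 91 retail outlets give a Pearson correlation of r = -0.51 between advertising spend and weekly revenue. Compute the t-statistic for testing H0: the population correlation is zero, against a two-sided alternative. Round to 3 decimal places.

-5.593

1 − r² = 1 − 0.2601 = 0.7399;  √(1−r²) = 0.860174
√(n−2) = √89 = 9.433981
t = r·√(n−2)/√(1−r²) = -0.51 · 9.433981 / 0.860174 = -5.593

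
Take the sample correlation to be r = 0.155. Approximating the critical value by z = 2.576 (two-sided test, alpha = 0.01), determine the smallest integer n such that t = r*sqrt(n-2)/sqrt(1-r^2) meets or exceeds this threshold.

Need r·√(n−2)/√(1−r²) ≥ 2.576
√(n−2) ≥ 2.576·√(1−0.024025) / 0.155 = 2.576·0.987914 / 0.155 = 16.4185
n−2 ≥ 269.5671  ⇒  n ≥ 271.5671
Smallest integer n = 272

272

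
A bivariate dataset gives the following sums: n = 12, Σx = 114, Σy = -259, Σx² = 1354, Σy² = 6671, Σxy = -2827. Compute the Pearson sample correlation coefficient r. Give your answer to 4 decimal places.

Numerator: nΣxy − (Σx)(Σy) = 12·(-2827) − (114)(-259) = -4398
Denominator: √[(nΣx²−(Σx)²)(nΣy²−(Σy)²)]
  nΣx²−(Σx)² = 12·1354 − 12996 = 3252;  nΣy²−(Σy)² = 12·6671 − 67081 = 12971
  √(3252·12971) = √42181692 = 6494.7434
r = -4398 / 6494.7434 = -0.6772

-0.6772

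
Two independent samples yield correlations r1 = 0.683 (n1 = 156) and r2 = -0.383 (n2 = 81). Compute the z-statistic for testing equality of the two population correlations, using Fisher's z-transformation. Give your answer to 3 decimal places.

8.900

z1 = atanh(0.683) = 0.834716,  z2 = atanh(-0.383) = -0.403571
SE = √(1/(n1−3) + 1/(n2−3)) = √(1/153 + 1/78) = √(0.0065359 + 0.0128205) = √0.0193564 = 0.139127
z = (z1 − z2)/SE = (0.834716 − (-0.403571)) / 0.139127 = 1.238287 / 0.139127 = 8.900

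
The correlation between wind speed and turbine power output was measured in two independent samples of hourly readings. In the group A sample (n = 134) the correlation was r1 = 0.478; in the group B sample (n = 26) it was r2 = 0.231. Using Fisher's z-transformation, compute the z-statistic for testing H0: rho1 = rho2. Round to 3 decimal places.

Fisher z-transforms: z1 = atanh(0.478) = 0.520389, z2 = atanh(0.231) = 0.235246; difference d = 0.285143
Var(d) = 1/131 + 1/23 = 0.0076336 + 0.0434783 = 0.0511119
z = d/√Var(d) = 0.285143 / √0.0511119 = 0.285143 / 0.226079 = 1.261

1.261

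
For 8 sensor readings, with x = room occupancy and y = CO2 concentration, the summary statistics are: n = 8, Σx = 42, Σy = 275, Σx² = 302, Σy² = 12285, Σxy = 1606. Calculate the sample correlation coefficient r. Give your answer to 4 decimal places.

Numerator: nΣxy − (Σx)(Σy) = 8·1606 − (42)(275) = 1298
Denominator: √[(nΣx²−(Σx)²)(nΣy²−(Σy)²)]
  nΣx²−(Σx)² = 8·302 − 1764 = 652;  nΣy²−(Σy)² = 8·12285 − 75625 = 22655
  √(652·22655) = √14771060 = 3843.3137
r = 1298 / 3843.3137 = 0.3377

0.3377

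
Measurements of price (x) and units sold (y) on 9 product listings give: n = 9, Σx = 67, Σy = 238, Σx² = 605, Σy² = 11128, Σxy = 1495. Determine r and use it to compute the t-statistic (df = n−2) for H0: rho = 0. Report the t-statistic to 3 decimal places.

S_xy = nΣxy − ΣxΣy = 9·1495 − 67·238 = 13455 − 15946 = -2491
S_xx = nΣx² − (Σx)² = 9·605 − 67² = 5445 − 4489 = 956
S_yy = nΣy² − (Σy)² = 9·11128 − 238² = 100152 − 56644 = 43508
r = S_xy / √(S_xx·S_yy) = -2491 / √(956·43508) = -2491 / √41593648 = -2491 / 6449.3138 = -0.3862
t = r·√(n−2)/√(1−r²) = -0.3862·√7 / √(1−0.149150) = -1.021789 / 0.922415 = -1.108

-1.108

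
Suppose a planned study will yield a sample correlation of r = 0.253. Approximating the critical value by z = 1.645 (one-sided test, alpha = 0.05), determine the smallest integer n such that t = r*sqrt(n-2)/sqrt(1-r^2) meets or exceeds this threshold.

42

r√(n−2)/√(1−r²) ≥ 1.645  ⇔  n−2 ≥ (1.645)²·(1−r²)/r²
(1−r²)/r² = (1−0.064009)/0.064009 = 14.6228
n ≥ 2 + 2.706025·14.6228 = 2 + 39.5697 = 41.5697
⌈41.5697⌉ = 42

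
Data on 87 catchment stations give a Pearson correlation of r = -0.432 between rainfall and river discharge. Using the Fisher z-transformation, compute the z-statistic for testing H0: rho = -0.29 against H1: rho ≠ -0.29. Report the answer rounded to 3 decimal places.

-1.501

z_r = atanh(-0.432) = -0.462353,  z_0 = atanh(-0.29) = -0.298566
SE = 1/√(n−3) = 1/√84 = 0.109109
z = (z_r − z_0)/SE = (-0.462353 − (-0.298566)) / 0.109109 = -0.163787 / 0.109109 = -1.501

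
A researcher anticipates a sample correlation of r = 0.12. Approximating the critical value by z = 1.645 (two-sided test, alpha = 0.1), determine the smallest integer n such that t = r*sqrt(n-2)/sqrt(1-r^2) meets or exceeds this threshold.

Need r·√(n−2)/√(1−r²) ≥ 1.645
√(n−2) ≥ 1.645·√(1−0.0144) / 0.12 = 1.645·0.992774 / 0.12 = 13.6093
n−2 ≥ 185.2130  ⇒  n ≥ 187.2130
Smallest integer n = 188

188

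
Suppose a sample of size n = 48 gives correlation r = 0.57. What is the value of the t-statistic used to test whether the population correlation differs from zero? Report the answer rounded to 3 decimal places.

t = r·√(n−2) / √(1−r²) with r = 0.57, n = 48
  = 0.57·√46 / √(1 − 0.3249)
  = 0.57·6.782330 / 0.821645
  = 3.865928 / 0.821645 = 4.705

4.705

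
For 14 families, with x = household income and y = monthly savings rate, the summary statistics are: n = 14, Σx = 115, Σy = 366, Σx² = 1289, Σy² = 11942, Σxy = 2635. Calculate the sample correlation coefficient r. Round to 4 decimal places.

-0.4108

S_xy = nΣxy − ΣxΣy = 14·2635 − 115·366 = 36890 − 42090 = -5200
S_xx = nΣx² − (Σx)² = 14·1289 − 115² = 18046 − 13225 = 4821
S_yy = nΣy² − (Σy)² = 14·11942 − 366² = 167188 − 133956 = 33232
r = S_xy / √(S_xx·S_yy) = -5200 / √(4821·33232) = -5200 / √160211472 = -5200 / 12657.4670 = -0.4108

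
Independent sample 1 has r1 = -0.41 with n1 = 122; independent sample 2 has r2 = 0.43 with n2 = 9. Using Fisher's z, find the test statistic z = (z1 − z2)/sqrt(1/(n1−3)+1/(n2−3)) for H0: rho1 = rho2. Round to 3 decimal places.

-2.140

Fisher z-transforms: z1 = atanh(-0.41) = -0.435611, z2 = atanh(0.43) = 0.459897; difference d = -0.895508
Var(d) = 1/119 + 1/6 = 0.0084034 + 0.1666667 = 0.1750701
z = d/√Var(d) = -0.895508 / √0.1750701 = -0.895508 / 0.418414 = -2.140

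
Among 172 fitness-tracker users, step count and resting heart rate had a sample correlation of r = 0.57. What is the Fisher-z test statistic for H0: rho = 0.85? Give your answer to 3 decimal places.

-7.912

Fisher z: atanh(0.57) = 0.647523, atanh(0.85) = 1.256153
z = (z_r − z_0)·√(n−3) = (0.647523 − 1.256153)·√169 = -0.608630 · 13.000000 = -7.912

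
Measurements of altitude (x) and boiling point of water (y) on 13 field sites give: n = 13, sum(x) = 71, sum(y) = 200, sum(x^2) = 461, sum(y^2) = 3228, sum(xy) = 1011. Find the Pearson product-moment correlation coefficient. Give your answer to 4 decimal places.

S_xy = nΣxy − ΣxΣy = 13·1011 − 71·200 = 13143 − 14200 = -1057
S_xx = nΣx² − (Σx)² = 13·461 − 71² = 5993 − 5041 = 952
S_yy = nΣy² − (Σy)² = 13·3228 − 200² = 41964 − 40000 = 1964
r = S_xy / √(S_xx·S_yy) = -1057 / √(952·1964) = -1057 / √1869728 = -1057 / 1367.3800 = -0.7730

-0.7730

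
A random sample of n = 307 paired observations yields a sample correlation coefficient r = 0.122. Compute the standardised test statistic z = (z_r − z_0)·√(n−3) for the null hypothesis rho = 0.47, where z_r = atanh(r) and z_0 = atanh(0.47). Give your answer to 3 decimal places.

-6.756

z_r = atanh(0.122) = 0.122611,  z_0 = atanh(0.47) = 0.510070
SE = 1/√(n−3) = 1/√304 = 0.057354
z = (z_r − z_0)/SE = (0.122611 − 0.510070) / 0.057354 = -0.387459 / 0.057354 = -6.756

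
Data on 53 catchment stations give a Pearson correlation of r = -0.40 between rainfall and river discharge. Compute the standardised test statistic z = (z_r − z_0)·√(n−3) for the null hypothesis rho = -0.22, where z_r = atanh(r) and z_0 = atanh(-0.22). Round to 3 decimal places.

Fisher z: atanh(-0.40) = -0.423649, atanh(-0.22) = -0.223656
z = (z_r − z_0)·√(n−3) = (-0.423649 − (-0.223656))·√50 = -0.199993 · 7.071068 = -1.414

-1.414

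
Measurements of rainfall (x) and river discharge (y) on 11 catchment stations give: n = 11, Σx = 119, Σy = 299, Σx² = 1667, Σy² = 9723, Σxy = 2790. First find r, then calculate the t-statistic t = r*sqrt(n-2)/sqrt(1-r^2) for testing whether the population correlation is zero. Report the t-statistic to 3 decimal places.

-2.088

S_xy = nΣxy − ΣxΣy = 11·2790 − 119·299 = 30690 − 35581 = -4891
S_xx = nΣx² − (Σx)² = 11·1667 − 119² = 18337 − 14161 = 4176
S_yy = nΣy² − (Σy)² = 11·9723 − 299² = 106953 − 89401 = 17552
r = S_xy / √(S_xx·S_yy) = -4891 / √(4176·17552) = -4891 / √73297152 = -4891 / 8561.3756 = -0.5713
t = r·√(n−2)/√(1−r²) = -0.5713·√9 / √(1−0.326384) = -1.713900 / 0.820741 = -2.088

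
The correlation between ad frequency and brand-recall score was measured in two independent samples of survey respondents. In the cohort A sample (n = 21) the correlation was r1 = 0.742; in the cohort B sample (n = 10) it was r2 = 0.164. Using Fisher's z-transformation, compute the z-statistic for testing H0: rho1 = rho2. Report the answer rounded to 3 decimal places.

Fisher z-transforms: z1 = atanh(0.742) = 0.954915, z2 = atanh(0.164) = 0.165495; difference d = 0.789420
Var(d) = 1/18 + 1/7 = 0.0555556 + 0.1428571 = 0.1984127
z = d/√Var(d) = 0.789420 / √0.1984127 = 0.789420 / 0.445435 = 1.772

1.772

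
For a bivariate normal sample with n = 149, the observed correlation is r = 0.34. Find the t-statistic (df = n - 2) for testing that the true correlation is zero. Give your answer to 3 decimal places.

t = r·√(n−2) / √(1−r²) with r = 0.34, n = 149
  = 0.34·√147 / √(1 − 0.1156)
  = 0.34·12.124356 / 0.940425
  = 4.122281 / 0.940425 = 4.383

4.383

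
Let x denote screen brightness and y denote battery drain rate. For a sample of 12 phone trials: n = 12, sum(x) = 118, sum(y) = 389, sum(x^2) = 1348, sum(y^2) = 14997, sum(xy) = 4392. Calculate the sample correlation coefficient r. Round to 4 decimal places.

0.8469

Numerator: nΣxy − (Σx)(Σy) = 12·4392 − (118)(389) = 6802
Denominator: √[(nΣx²−(Σx)²)(nΣy²−(Σy)²)]
  nΣx²−(Σx)² = 12·1348 − 13924 = 2252;  nΣy²−(Σy)² = 12·14997 − 151321 = 28643
  √(2252·28643) = √64504036 = 8031.4405
r = 6802 / 8031.4405 = 0.8469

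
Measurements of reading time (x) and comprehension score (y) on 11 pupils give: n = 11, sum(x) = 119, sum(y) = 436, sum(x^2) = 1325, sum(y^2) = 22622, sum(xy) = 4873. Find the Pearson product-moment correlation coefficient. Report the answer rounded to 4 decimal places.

Numerator: nΣxy − (Σx)(Σy) = 11·4873 − (119)(436) = 1719
Denominator: √[(nΣx²−(Σx)²)(nΣy²−(Σy)²)]
  nΣx²−(Σx)² = 11·1325 − 14161 = 414;  nΣy²−(Σy)² = 11·22622 − 190096 = 58746
  √(414·58746) = √24320844 = 4931.6168
r = 1719 / 4931.6168 = 0.3486

0.3486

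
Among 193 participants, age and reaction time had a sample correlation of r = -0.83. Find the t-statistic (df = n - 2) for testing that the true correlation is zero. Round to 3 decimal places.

-20.566

1 − r² = 1 − 0.6889 = 0.3111;  √(1−r²) = 0.557763
√(n−2) = √191 = 13.820275
t = r·√(n−2)/√(1−r²) = -0.83 · 13.820275 / 0.557763 = -20.566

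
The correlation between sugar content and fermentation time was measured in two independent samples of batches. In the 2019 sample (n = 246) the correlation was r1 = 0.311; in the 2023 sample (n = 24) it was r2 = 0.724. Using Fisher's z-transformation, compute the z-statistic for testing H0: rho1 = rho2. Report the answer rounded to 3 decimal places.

Fisher z-transforms: z1 = atanh(0.311) = 0.321652, z2 = atanh(0.724) = 0.916001; difference d = -0.594349
Var(d) = 1/243 + 1/21 = 0.0041152 + 0.0476190 = 0.0517342
z = d/√Var(d) = -0.594349 / √0.0517342 = -0.594349 / 0.227452 = -2.613

-2.613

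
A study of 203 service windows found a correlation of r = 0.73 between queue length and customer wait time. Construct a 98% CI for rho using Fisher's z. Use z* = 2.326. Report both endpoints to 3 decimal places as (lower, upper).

z_r = atanh(0.73) = 0.928727;  SE = 1/√(n−3) = 1/√200 = 0.070711
z-limits: 0.928727 ± 2.326·0.070711 = 0.928727 ± 0.164474 = [0.764253, 1.093201]
ρ-limits: (tanh 0.764253, tanh 1.093201) = (0.644, 0.798)

(0.644, 0.798)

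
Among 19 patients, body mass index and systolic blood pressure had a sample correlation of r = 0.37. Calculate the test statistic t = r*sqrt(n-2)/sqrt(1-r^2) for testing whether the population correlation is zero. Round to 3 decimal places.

1.642

t = r·√(n−2) / √(1−r²) with r = 0.37, n = 19
  = 0.37·√17 / √(1 − 0.1369)
  = 0.37·4.123106 / 0.929032
  = 1.525549 / 0.929032 = 1.642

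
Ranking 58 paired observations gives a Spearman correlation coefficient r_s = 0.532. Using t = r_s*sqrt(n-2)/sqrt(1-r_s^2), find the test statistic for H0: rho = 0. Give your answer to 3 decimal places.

1 − r_s² = 1 − 0.283024 = 0.716976;  √(1−r_s²) = 0.846744
√(n−2) = √56 = 7.483315
t = r_s·√(n−2)/√(1−r_s²) = 0.532 · 7.483315 / 0.846744 = 4.702

4.702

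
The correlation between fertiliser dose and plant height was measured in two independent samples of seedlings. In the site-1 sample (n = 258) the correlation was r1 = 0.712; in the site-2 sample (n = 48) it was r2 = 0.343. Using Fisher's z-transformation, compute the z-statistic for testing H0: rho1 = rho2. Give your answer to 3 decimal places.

z1 = atanh(0.712) = 0.891229,  z2 = atanh(0.343) = 0.357489
SE = √(1/(n1−3) + 1/(n2−3)) = √(1/255 + 1/45) = √(0.0039216 + 0.0222222) = √0.0261438 = 0.161690
z = (z1 − z2)/SE = (0.891229 − 0.357489) / 0.161690 = 0.533740 / 0.161690 = 3.301

3.301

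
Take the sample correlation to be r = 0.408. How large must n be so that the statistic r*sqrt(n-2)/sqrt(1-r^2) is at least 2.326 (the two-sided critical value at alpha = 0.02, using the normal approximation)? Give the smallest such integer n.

30

Need r·√(n−2)/√(1−r²) ≥ 2.326
√(n−2) ≥ 2.326·√(1−0.166464) / 0.408 = 2.326·0.912982 / 0.408 = 5.2049
n−2 ≥ 27.0910  ⇒  n ≥ 29.0910
Smallest integer n = 30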